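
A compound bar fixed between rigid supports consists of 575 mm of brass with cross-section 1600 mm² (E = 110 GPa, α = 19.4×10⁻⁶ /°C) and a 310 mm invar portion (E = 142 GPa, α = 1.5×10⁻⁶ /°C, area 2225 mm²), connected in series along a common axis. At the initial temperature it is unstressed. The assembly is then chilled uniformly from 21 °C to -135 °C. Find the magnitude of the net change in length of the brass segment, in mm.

|ΔL| ≈ 0.346 mm

Free thermal contraction of the whole bar: Σ αᵢΔT Lᵢ = 19.4×10⁻⁶×156×575 + 1.5×10⁻⁶×156×310 = 1.813 mm.
The rigid supports impose zero overall length change; the single axial force P common to all segments must satisfy P Σ Lᵢ/(AᵢEᵢ) = δ_free.
Σ Lᵢ/(AᵢEᵢ) = 575/(1600×110×10³) + 310/(2225×142×10³) = 4.248×10⁻⁶ mm/N.
So P = 1.813 / 4.248×10⁻⁶ = 426.7 kN, tensile.
For the brass segment, free thermal change = 19.4×10⁻⁶×156×575 = 1.74 mm and elastic change from P = 426700×575/(1600×110×10³) = 1.394 mm; these oppose, so the net change is 0.346 mm (segment shortens).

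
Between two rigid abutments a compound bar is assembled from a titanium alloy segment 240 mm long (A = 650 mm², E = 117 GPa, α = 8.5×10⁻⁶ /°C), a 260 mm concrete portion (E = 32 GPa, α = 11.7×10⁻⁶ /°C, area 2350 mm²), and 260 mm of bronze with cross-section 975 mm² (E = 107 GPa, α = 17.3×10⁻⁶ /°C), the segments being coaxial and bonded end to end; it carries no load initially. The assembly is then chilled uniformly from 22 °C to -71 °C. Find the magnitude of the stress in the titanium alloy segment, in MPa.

σ ≈ 151 MPa (tensile)

If the supports were absent, the total length change would be Σ αᵢΔT Lᵢ = 8.5×10⁻⁶×93×240 + 11.7×10⁻⁶×93×260 + 17.3×10⁻⁶×93×260 = 0.8909 mm.
Since the ends are fixed, an axial force P builds up, equal in every segment, with P · Σ Lᵢ/(AᵢEᵢ) = δ_free.
The series flexibility is Σ Lᵢ/(AᵢEᵢ) = 240/(650×117×10³) + 260/(2350×32×10³) + 260/(975×107×10³) = 9.105×10⁻⁶ mm/N.
So P = 0.8909 / 9.105×10⁻⁶ = 97.85 kN, tensile.
σ_{titanium alloy} = P / A = 97850 / 650 = 150.5 MPa.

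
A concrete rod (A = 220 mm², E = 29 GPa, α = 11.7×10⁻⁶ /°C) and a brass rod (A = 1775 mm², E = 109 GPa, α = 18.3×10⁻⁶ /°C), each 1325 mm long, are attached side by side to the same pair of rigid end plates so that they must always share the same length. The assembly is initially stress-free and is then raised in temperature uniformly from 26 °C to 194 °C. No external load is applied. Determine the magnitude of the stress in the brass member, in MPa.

σ ≈ 3.86 MPa (compressive)

Equilibrium of a rigid end plate with no external load gives equal and opposite internal forces ±P in the two members. Since α_{brass} > α_{concrete}, heating drives the brass into compression and the concrete into tension.
Equating the net (thermal + elastic) strains gives |α₁ − α₂|·ΔT = P·[1/(A₁E₁) + 1/(A₂E₂)].
|α₁ − α₂|·ΔT = 6.6×10⁻⁶ × 168 = 0.001109.
1/(A₁E₁) + 1/(A₂E₂) = 1/(220×29×10³) + 1/(1775×109×10³) = 1.619×10⁻⁷ N⁻¹.
P = 0.001109 / 1.619×10⁻⁷ = 6848 N = 6.848 kN.
σ_{brass} = P/A₂ = 6848/1775 = 3.858 MPa, compressive.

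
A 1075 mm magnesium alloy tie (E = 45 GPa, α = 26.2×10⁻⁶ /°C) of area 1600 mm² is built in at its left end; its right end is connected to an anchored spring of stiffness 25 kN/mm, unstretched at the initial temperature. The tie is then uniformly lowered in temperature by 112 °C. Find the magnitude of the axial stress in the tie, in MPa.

σ ≈ 35.9 MPa (tensile)

Free thermal contraction: δ_free = αΔT L = 26.2×10⁻⁶ × 112 × 1075 = 3.154 mm.
With a force P in the spring, the elastic change of the tie is PL/(AE) and that of the spring is P/k; compatibility requires their sum to equal δ_free.
P [ L/(AE) + 1/k ] = δ_free → P [ 1075/(1600×45×10³) + 1/(25×10³) ] = 3.154.
P = 3.154 / 5.493×10⁻⁵ = 57430 N.
σ = P/A = 57430/1600 = 35.89 MPa.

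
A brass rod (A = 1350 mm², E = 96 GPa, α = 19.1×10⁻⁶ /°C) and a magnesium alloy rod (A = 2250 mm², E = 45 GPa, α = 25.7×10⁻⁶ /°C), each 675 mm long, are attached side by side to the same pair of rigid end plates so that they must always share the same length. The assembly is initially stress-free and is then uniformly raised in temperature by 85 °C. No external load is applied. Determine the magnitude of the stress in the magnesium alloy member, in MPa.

The magnesium alloy has the larger α, so on heating it would change length more than the brass if both were free. The rigid plates force a common final length, so the magnesium alloy is put into compression and the brass into tension, with equal and opposite forces P (no external load).
Setting the final lengths equal and cancelling L: (α₁ − α₂)ΔT = P/(A₁E₁) + P/(A₂E₂).
|α₁ − α₂|·ΔT = 6.6×10⁻⁶ × 85 = 0.000561.
1/(A₁E₁) + 1/(A₂E₂) = 1/(1350×96×10³) + 1/(2250×45×10³) = 1.759×10⁻⁸ N⁻¹.
P = 0.000561 / 1.759×10⁻⁸ = 31890 N = 31.89 kN.
σ_{magnesium alloy} = P/A₂ = 31890/2250 = 14.17 MPa, compressive.

σ ≈ 14.2 MPa (compressive)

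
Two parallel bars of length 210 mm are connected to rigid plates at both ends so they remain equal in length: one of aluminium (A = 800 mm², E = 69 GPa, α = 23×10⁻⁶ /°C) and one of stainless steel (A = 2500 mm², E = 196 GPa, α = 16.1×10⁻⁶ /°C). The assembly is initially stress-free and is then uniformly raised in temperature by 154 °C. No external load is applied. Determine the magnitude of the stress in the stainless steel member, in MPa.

σ ≈ 21.1 MPa (tensile)

The aluminium has the larger α, so on heating it would change length more than the stainless steel if both were free. The rigid plates force a common final length, so the aluminium is put into compression and the stainless steel into tension, with equal and opposite forces P (no external load).
Compatibility of the two members (thermal + elastic change equal): (α₁ − α₂)ΔT = P·[1/(A₁E₁) + 1/(A₂E₂)].
|α₁ − α₂|·ΔT = 6.9×10⁻⁶ × 154 = 0.001063.
1/(A₁E₁) + 1/(A₂E₂) = 1/(800×69×10³) + 1/(2500×196×10³) = 2.016×10⁻⁸ N⁻¹.
P = 0.001063 / 2.016×10⁻⁸ = 52720 N = 52.72 kN.
σ_{stainless steel} = P/A₂ = 52720/2500 = 21.09 MPa, tensile.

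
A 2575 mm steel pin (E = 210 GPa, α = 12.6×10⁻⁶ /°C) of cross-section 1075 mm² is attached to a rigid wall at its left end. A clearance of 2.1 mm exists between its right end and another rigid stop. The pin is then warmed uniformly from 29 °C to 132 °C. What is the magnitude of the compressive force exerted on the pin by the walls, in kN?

Unrestrained expansion: δ_free = αΔT L = 12.6×10⁻⁶ × 103 × 2575 = 3.342 mm.
After closing the 2.1 mm clearance, 3.342 − 2.1 = 1.242 mm of expansion remains to be suppressed by the wall.
Compatibility: PL/(AE) = 1.242 mm, so σ = P/A = E × (1.242/2575) = 101.3 MPa.
Force on the wall = σA = 101.3 × 1075 mm² = 108.9 kN.

P ≈ 109 kN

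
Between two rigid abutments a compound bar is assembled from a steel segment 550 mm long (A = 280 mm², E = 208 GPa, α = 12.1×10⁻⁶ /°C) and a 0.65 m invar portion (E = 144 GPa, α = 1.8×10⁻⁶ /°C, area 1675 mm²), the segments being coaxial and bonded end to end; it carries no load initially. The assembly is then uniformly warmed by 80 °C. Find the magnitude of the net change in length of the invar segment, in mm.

|ΔL| ≈ 0.0454 mm

Free thermal expansion of the whole bar: Σ αᵢΔT Lᵢ = 12.1×10⁻⁶×80×550 + 1.8×10⁻⁶×80×650 = 0.626 mm.
The rigid supports impose zero overall length change; the single axial force P common to all segments must satisfy P Σ Lᵢ/(AᵢEᵢ) = δ_free.
The series flexibility is Σ Lᵢ/(AᵢEᵢ) = 550/(280×208×10³) + 650/(1675×144×10³) = 1.214×10⁻⁵ mm/N.
Hence P = δ_free / Σ(L/AE) = 0.626/1.214×10⁻⁵ = 51.57 kN (compressive).
For the invar segment, free thermal change = 1.8×10⁻⁶×80×650 = 0.0936 mm and elastic change from P = 51570×650/(1675×144×10³) = 0.139 mm; these oppose, so the net change is 0.0454 mm (segment shortens).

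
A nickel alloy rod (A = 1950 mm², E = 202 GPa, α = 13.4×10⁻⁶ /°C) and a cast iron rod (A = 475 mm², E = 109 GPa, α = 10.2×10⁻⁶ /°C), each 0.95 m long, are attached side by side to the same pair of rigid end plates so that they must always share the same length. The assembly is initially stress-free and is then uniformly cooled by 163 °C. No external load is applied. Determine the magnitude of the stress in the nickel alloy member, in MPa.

The nickel alloy has the larger α, so on cooling it would change length more than the cast iron if both were free. The rigid plates force a common final length, so the nickel alloy is put into tension and the cast iron into compression, with equal and opposite forces P (no external load).
Equating the net (thermal + elastic) strains gives |α₁ − α₂|·ΔT = P·[1/(A₁E₁) + 1/(A₂E₂)].
|α₁ − α₂|·ΔT = 3.2×10⁻⁶ × 163 = 0.0005216.
1/(A₁E₁) + 1/(A₂E₂) = 1/(1950×202×10³) + 1/(475×109×10³) = 2.185×10⁻⁸ N⁻¹.
So P = 0.0005216 / 2.185×10⁻⁸ = 23.87 kN.
σ_{nickel alloy} = P/A₁ = 23870/1950 = 12.24 MPa, tensile.

σ ≈ 12.2 MPa (tensile)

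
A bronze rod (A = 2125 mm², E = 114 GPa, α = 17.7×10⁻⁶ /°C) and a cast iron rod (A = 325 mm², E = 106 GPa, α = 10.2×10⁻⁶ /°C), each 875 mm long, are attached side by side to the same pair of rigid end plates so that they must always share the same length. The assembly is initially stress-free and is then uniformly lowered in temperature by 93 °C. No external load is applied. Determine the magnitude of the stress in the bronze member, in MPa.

Both members must finish at the same length. With the larger α, the bronze tends to over-contract; the plates restrain it, putting the bronze in tension and the cast iron in compression. With no external load the two internal forces are equal and opposite, magnitude P.
Setting the final lengths equal and cancelling L: (α₁ − α₂)ΔT = P/(A₁E₁) + P/(A₂E₂).
|α₁ − α₂|·ΔT = 7.5×10⁻⁶ × 93 = 0.0006975.
1/(A₁E₁) + 1/(A₂E₂) = 1/(2125×114×10³) + 1/(325×106×10³) = 3.316×10⁻⁸ N⁻¹.
So P = 0.0006975 / 3.316×10⁻⁸ = 21.04 kN.
σ_{bronze} = P/A₁ = 21040/2125 = 9.9 MPa, tensile.

σ ≈ 9.9 MPa (tensile)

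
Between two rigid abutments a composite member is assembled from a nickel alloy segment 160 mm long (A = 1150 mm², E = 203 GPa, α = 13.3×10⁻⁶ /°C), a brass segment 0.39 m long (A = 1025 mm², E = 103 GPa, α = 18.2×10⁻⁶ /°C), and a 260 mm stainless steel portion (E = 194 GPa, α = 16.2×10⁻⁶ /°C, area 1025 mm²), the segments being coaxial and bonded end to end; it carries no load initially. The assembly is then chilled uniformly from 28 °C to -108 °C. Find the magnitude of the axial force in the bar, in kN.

P ≈ 321 kN (tensile)

If the supports were absent, the total length change would be Σ αᵢΔT Lᵢ = 13.3×10⁻⁶×136×160 + 18.2×10⁻⁶×136×390 + 16.2×10⁻⁶×136×260 = 1.828 mm.
The rigid supports impose zero overall length change; the single axial force P common to all segments must satisfy P Σ Lᵢ/(AᵢEᵢ) = δ_free.
The series flexibility is Σ Lᵢ/(AᵢEᵢ) = 160/(1150×203×10³) + 390/(1025×103×10³) + 260/(1025×194×10³) = 5.687×10⁻⁶ mm/N.
Hence P = δ_free / Σ(L/AE) = 1.828/5.687×10⁻⁶ = 321.4 kN (tensile).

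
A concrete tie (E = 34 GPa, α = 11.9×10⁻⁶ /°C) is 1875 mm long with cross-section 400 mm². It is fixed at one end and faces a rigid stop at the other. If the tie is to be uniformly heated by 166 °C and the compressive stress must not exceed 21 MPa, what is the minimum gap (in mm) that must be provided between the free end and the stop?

With no wall the tie would lengthen by αΔT L = 11.9×10⁻⁶ × 166 × 1875 = 3.704 mm.
A stress of 21 MPa corresponds to the wall pushing the tie back by σL/E = 21×1875/(34×10³) = 1.158 mm.
So the gap has to take up the difference, g_min = δ_free − σL/E = 3.704 − 1.158 = 2.546 mm.

g ≈ 2.55 mm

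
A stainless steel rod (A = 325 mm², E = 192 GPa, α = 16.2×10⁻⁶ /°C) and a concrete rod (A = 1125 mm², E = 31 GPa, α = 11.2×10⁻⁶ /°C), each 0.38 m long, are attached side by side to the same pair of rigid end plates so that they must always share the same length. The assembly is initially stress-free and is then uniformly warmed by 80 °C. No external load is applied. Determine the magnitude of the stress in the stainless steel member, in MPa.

σ ≈ 27.5 MPa (compressive)

Both members must finish at the same length. With the larger α, the stainless steel tends to over-expand; the plates restrain it, putting the stainless steel in compression and the concrete in tension. With no external load the two internal forces are equal and opposite, magnitude P.
Setting the final lengths equal and cancelling L: (α₁ − α₂)ΔT = P/(A₁E₁) + P/(A₂E₂).
|α₁ − α₂|·ΔT = 5×10⁻⁶ × 80 = 0.0004.
1/(A₁E₁) + 1/(A₂E₂) = 1/(325×192×10³) + 1/(1125×31×10³) = 4.47×10⁻⁸ N⁻¹.
So P = 0.0004 / 4.47×10⁻⁸ = 8.949 kN.
σ_{stainless steel} = P/A₁ = 8949/325 = 27.53 MPa, compressive.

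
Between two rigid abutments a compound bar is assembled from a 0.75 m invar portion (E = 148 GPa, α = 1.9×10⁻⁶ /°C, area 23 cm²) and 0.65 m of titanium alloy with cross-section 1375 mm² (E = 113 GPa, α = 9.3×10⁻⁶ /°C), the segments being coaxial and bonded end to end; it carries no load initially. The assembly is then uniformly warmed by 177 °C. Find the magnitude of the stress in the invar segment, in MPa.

σ ≈ 90 MPa (compressive)

If the supports were absent, the total length change would be Σ αᵢΔT Lᵢ = 1.9×10⁻⁶×177×750 + 9.3×10⁻⁶×177×650 = 1.322 mm.
The rigid supports impose zero overall length change; the single axial force P common to all segments must satisfy P Σ Lᵢ/(AᵢEᵢ) = δ_free.
The series flexibility is Σ Lᵢ/(AᵢEᵢ) = 750/(2300×148×10³) + 650/(1375×113×10³) = 6.387×10⁻⁶ mm/N.
P = 1.322 / 6.387×10⁻⁶ = 207000 N = 207 kN, compressive.
σ_{invar} = P / A = 207000 / 2300 = 90.01 MPa.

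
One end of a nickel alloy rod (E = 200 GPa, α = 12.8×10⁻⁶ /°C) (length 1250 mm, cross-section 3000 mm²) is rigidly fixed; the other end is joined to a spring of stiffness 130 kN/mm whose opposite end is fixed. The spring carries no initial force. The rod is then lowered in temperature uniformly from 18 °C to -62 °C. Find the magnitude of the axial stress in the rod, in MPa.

The unrestrained thermal change is αΔT L = 12.8×10⁻⁶ × 80 × 1250 = 1.28 mm.
Let P be the tensile force in the spring. The rod extends elastically by PL/(AE) and the spring stretches by P/k; together these equal δ_free.
P [ L/(AE) + 1/k ] = δ_free → P [ 1250/(3000×200×10³) + 1/(130×10³) ] = 1.28.
P = 1.28 / 9.776×10⁻⁶ = 130900 N.
σ = P/A = 130900/3000 = 43.65 MPa.

σ ≈ 43.6 MPa (tensile)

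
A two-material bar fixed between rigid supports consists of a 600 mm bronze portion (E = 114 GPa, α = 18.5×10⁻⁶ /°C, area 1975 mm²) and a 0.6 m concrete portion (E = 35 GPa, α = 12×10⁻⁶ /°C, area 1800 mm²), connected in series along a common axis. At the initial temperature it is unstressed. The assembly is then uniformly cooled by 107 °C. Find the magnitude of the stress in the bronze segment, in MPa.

With the walls removed the bar would change length by δ_free = Σ αᵢΔT Lᵢ = 18.5×10⁻⁶×107×600 + 12×10⁻⁶×107×600 = 1.958 mm.
The walls prevent any net length change, so an axial force P (same in every segment) develops. Compatibility: P · Σ Lᵢ/(AᵢEᵢ) = δ_free.
The series flexibility is Σ Lᵢ/(AᵢEᵢ) = 600/(1975×114×10³) + 600/(1800×35×10³) = 1.219×10⁻⁵ mm/N.
Hence P = δ_free / Σ(L/AE) = 1.958/1.219×10⁻⁵ = 160.6 kN (tensile).
σ_{bronze} = P / A = 160600 / 1975 = 81.34 MPa.

σ ≈ 81.3 MPa (tensile)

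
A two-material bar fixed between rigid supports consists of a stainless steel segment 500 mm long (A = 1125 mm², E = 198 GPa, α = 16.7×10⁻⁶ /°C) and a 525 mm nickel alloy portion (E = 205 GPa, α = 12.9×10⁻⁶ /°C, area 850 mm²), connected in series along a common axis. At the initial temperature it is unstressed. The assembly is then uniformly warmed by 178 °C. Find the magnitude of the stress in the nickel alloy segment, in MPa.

σ ≈ 602 MPa (compressive)

With the walls removed the bar would change length by δ_free = Σ αᵢΔT Lᵢ = 16.7×10⁻⁶×178×500 + 12.9×10⁻⁶×178×525 = 2.692 mm.
The walls prevent any net length change, so an axial force P (same in every segment) develops. Compatibility: P · Σ Lᵢ/(AᵢEᵢ) = δ_free.
Σ Lᵢ/(AᵢEᵢ) = 500/(1125×198×10³) + 525/(850×205×10³) = 5.258×10⁻⁶ mm/N.
Hence P = δ_free / Σ(L/AE) = 2.692/5.258×10⁻⁶ = 512 kN (compressive).
σ_{nickel alloy} = P / A = 512000 / 850 = 602.3 MPa.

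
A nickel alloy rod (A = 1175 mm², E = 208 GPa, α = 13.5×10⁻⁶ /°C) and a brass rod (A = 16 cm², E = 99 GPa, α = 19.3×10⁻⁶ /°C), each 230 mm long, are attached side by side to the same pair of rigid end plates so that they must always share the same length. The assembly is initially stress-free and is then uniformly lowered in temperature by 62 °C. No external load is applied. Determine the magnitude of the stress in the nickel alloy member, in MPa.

σ ≈ 29.4 MPa (compressive)

The brass has the larger α, so on cooling it would change length more than the nickel alloy if both were free. The rigid plates force a common final length, so the brass is put into tension and the nickel alloy into compression, with equal and opposite forces P (no external load).
Compatibility of the two members (thermal + elastic change equal): (α₁ − α₂)ΔT = P·[1/(A₁E₁) + 1/(A₂E₂)].
|α₁ − α₂|·ΔT = 5.8×10⁻⁶ × 62 = 0.0003596.
1/(A₁E₁) + 1/(A₂E₂) = 1/(1175×208×10³) + 1/(1600×99×10³) = 1.04×10⁻⁸ N⁻¹.
P = 0.0003596 / 1.04×10⁻⁸ = 34560 N = 34.56 kN.
σ_{nickel alloy} = P/A₁ = 34560/1175 = 29.41 MPa, compressive.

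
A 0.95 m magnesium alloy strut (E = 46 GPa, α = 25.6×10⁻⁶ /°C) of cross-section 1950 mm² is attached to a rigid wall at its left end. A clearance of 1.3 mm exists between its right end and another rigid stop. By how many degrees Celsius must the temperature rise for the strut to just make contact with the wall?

Contact occurs when the free expansion equals the gap: αΔT L = 1.3 mm.
So ΔT = g/(αL) = 1.3/(25.6×10⁻⁶ × 950) = 53.45 °C.

ΔT ≈ 53.5 °C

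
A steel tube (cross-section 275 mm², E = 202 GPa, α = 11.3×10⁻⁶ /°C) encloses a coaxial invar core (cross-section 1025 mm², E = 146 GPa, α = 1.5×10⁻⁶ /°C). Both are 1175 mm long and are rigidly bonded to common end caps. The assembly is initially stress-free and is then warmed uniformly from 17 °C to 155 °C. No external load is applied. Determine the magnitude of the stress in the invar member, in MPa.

σ ≈ 53.5 MPa (tensile)

The steel has the larger α, so on heating it would change length more than the invar if both were free. The rigid plates force a common final length, so the steel is put into compression and the invar into tension, with equal and opposite forces P (no external load).
Equating the net (thermal + elastic) strains gives |α₁ − α₂|·ΔT = P·[1/(A₁E₁) + 1/(A₂E₂)].
|α₁ − α₂|·ΔT = 9.8×10⁻⁶ × 138 = 0.001352.
1/(A₁E₁) + 1/(A₂E₂) = 1/(275×202×10³) + 1/(1025×146×10³) = 2.468×10⁻⁸ N⁻¹.
P = 0.001352 / 2.468×10⁻⁸ = 54790 N = 54.79 kN.
σ_{invar} = P/A₂ = 54790/1025 = 53.45 MPa, tensile.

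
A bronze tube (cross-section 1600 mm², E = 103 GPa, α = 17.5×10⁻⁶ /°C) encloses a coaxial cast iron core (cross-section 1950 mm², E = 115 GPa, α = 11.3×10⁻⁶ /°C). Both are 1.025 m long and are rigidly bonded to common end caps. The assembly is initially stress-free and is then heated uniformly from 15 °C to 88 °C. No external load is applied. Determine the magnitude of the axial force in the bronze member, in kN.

Both members must finish at the same length. With the larger α, the bronze tends to over-expand; the plates restrain it, putting the bronze in compression and the cast iron in tension. With no external load the two internal forces are equal and opposite, magnitude P.
Equating the net (thermal + elastic) strains gives |α₁ − α₂|·ΔT = P·[1/(A₁E₁) + 1/(A₂E₂)].
|α₁ − α₂|·ΔT = 6.2×10⁻⁶ × 73 = 0.0004526.
1/(A₁E₁) + 1/(A₂E₂) = 1/(1600×103×10³) + 1/(1950×115×10³) = 1.053×10⁻⁸ N⁻¹.
P = 0.0004526 / 1.053×10⁻⁸ = 42990 N = 42.99 kN.

P ≈ 43 kN (compressive in the bronze)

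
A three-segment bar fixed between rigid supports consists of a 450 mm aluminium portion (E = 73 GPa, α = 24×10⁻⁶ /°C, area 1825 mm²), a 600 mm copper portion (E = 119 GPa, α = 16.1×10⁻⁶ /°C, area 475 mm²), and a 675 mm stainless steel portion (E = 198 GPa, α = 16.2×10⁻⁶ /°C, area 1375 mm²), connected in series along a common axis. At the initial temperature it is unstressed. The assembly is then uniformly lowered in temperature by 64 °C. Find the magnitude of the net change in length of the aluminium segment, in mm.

|ΔL| ≈ 0.279 mm

If the supports were absent, the total length change would be Σ αᵢΔT Lᵢ = 24×10⁻⁶×64×450 + 16.1×10⁻⁶×64×600 + 16.2×10⁻⁶×64×675 = 2.009 mm.
The walls prevent any net length change, so an axial force P (same in every segment) develops. Compatibility: P · Σ Lᵢ/(AᵢEᵢ) = δ_free.
The series flexibility is Σ Lᵢ/(AᵢEᵢ) = 450/(1825×73×10³) + 600/(475×119×10³) + 675/(1375×198×10³) = 1.647×10⁻⁵ mm/N.
P = 2.009 / 1.647×10⁻⁵ = 122000 N = 122 kN, tensile.
For the aluminium segment, free thermal change = 24×10⁻⁶×64×450 = 0.6912 mm and elastic change from P = 122000×450/(1825×73×10³) = 0.412 mm; these oppose, so the net change is 0.279 mm (segment shortens).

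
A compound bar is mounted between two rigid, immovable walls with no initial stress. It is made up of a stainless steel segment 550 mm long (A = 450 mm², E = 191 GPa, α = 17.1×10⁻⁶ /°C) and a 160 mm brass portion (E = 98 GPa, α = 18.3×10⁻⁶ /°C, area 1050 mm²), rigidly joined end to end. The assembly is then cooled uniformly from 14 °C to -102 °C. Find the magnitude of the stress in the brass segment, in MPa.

σ ≈ 171 MPa (tensile)

If the supports were absent, the total length change would be Σ αᵢΔT Lᵢ = 17.1×10⁻⁶×116×550 + 18.3×10⁻⁶×116×160 = 1.431 mm.
The walls prevent any net length change, so an axial force P (same in every segment) develops. Compatibility: P · Σ Lᵢ/(AᵢEᵢ) = δ_free.
Σ Lᵢ/(AᵢEᵢ) = 550/(450×191×10³) + 160/(1050×98×10³) = 7.954×10⁻⁶ mm/N.
So P = 1.431 / 7.954×10⁻⁶ = 179.9 kN, tensile.
σ_{brass} = P / A = 179900 / 1050 = 171.3 MPa.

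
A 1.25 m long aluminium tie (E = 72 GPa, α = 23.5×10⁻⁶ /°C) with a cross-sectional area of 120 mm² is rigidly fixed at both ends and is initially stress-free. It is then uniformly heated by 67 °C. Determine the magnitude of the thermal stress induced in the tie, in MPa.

σ ≈ 113 MPa (compressive)

With length fixed, the mechanical strain must cancel the thermal strain αΔT = 23.5×10⁻⁶ × 67 = 1574.5×10⁻⁶.
Hence σ = E·αΔT = 72×10³ × 1574.5×10⁻⁶ = 113.4 MPa, compressive.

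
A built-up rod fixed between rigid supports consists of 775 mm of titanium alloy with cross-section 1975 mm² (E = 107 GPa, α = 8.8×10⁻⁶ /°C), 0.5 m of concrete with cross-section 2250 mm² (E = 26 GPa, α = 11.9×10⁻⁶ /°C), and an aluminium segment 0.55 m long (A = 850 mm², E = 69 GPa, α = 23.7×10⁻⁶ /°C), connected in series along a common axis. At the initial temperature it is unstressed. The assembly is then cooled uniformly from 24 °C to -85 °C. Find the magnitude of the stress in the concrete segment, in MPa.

Free thermal contraction of the whole bar: Σ αᵢΔT Lᵢ = 8.8×10⁻⁶×109×775 + 11.9×10⁻⁶×109×500 + 23.7×10⁻⁶×109×550 = 2.813 mm.
Since the ends are fixed, an axial force P builds up, equal in every segment, with P · Σ Lᵢ/(AᵢEᵢ) = δ_free.
Σ Lᵢ/(AᵢEᵢ) = 775/(1975×107×10³) + 500/(2250×26×10³) + 550/(850×69×10³) = 2.159×10⁻⁵ mm/N.
P = 2.813 / 2.159×10⁻⁵ = 130300 N = 130.3 kN, tensile.
σ_{concrete} = P / A = 130300 / 2250 = 57.9 MPa.

σ ≈ 57.9 MPa (tensile)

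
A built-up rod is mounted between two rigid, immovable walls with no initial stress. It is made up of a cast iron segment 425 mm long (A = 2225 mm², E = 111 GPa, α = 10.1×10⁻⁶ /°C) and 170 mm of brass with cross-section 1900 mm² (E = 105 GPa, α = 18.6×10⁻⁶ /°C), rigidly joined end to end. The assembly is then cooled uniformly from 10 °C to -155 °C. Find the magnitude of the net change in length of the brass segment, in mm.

|ΔL| ≈ 0.114 mm

With the walls removed the bar would change length by δ_free = Σ αᵢΔT Lᵢ = 10.1×10⁻⁶×165×425 + 18.6×10⁻⁶×165×170 = 1.23 mm.
The walls prevent any net length change, so an axial force P (same in every segment) develops. Compatibility: P · Σ Lᵢ/(AᵢEᵢ) = δ_free.
Σ Lᵢ/(AᵢEᵢ) = 425/(2225×111×10³) + 170/(1900×105×10³) = 2.573×10⁻⁶ mm/N.
So P = 1.23 / 2.573×10⁻⁶ = 478 kN, tensile.
For the brass segment, free thermal change = 18.6×10⁻⁶×165×170 = 0.5217 mm and elastic change from P = 478000×170/(1900×105×10³) = 0.4074 mm; these oppose, so the net change is 0.114 mm (segment shortens).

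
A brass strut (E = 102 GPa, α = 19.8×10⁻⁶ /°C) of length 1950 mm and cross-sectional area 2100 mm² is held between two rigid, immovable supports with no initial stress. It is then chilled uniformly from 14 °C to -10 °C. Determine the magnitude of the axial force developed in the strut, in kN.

The ends cannot move, so σ = EαΔT = 102×10³ × 19.8×10⁻⁶ × 24 = 48.47 MPa.
Axial force P = σA = 48.47 × 2100 = 101800 N = 101.8 kN, tensile.

P ≈ 102 kN (tensile)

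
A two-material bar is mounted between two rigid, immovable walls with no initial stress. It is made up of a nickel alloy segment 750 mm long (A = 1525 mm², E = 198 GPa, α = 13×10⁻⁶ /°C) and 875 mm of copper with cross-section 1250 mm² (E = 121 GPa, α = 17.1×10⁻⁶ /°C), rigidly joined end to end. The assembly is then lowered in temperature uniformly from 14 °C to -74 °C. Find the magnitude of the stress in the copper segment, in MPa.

σ ≈ 210 MPa (tensile)

With the walls removed the bar would change length by δ_free = Σ αᵢΔT Lᵢ = 13×10⁻⁶×88×750 + 17.1×10⁻⁶×88×875 = 2.175 mm.
The rigid supports impose zero overall length change; the single axial force P common to all segments must satisfy P Σ Lᵢ/(AᵢEᵢ) = δ_free.
Σ Lᵢ/(AᵢEᵢ) = 750/(1525×198×10³) + 875/(1250×121×10³) = 8.269×10⁻⁶ mm/N.
Hence P = δ_free / Σ(L/AE) = 2.175/8.269×10⁻⁶ = 263 kN (tensile).
σ_{copper} = P / A = 263000 / 1250 = 210.4 MPa.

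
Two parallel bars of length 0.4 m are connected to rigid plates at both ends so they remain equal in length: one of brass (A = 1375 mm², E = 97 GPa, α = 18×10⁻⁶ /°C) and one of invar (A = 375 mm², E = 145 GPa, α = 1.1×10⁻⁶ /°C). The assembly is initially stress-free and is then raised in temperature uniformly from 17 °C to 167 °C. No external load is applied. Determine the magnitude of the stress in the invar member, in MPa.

σ ≈ 261 MPa (tensile)

Equilibrium of a rigid end plate with no external load gives equal and opposite internal forces ±P in the two members. Since α_{brass} > α_{invar}, heating drives the brass into compression and the invar into tension.
Setting the final lengths equal and cancelling L: (α₁ − α₂)ΔT = P/(A₁E₁) + P/(A₂E₂).
|α₁ − α₂|·ΔT = 16.9×10⁻⁶ × 150 = 0.002535.
1/(A₁E₁) + 1/(A₂E₂) = 1/(1375×97×10³) + 1/(375×145×10³) = 2.589×10⁻⁸ N⁻¹.
So P = 0.002535 / 2.589×10⁻⁸ = 97.92 kN.
σ_{invar} = P/A₂ = 97920/375 = 261.1 MPa, tensile.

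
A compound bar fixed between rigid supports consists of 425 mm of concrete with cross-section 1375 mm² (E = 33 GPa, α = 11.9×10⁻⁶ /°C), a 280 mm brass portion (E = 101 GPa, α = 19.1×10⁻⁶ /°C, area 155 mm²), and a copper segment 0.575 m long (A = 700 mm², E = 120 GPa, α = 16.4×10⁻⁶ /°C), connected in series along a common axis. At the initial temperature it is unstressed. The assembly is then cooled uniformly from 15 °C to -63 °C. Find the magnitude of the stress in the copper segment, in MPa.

σ ≈ 64.8 MPa (tensile)

With the walls removed the bar would change length by δ_free = Σ αᵢΔT Lᵢ = 11.9×10⁻⁶×78×425 + 19.1×10⁻⁶×78×280 + 16.4×10⁻⁶×78×575 = 1.547 mm.
Since the ends are fixed, an axial force P builds up, equal in every segment, with P · Σ Lᵢ/(AᵢEᵢ) = δ_free.
The series flexibility is Σ Lᵢ/(AᵢEᵢ) = 425/(1375×33×10³) + 280/(155×101×10³) + 575/(700×120×10³) = 3.41×10⁻⁵ mm/N.
Hence P = δ_free / Σ(L/AE) = 1.547/3.41×10⁻⁵ = 45.38 kN (tensile).
σ_{copper} = P / A = 45380 / 700 = 64.82 MPa.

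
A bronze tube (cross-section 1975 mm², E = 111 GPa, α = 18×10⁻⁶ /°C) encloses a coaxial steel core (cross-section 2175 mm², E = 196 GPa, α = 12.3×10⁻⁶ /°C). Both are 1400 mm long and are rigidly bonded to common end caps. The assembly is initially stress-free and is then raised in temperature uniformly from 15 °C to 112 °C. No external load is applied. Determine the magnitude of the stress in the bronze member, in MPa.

σ ≈ 40.5 MPa (compressive)

The bronze has the larger α, so on heating it would change length more than the steel if both were free. The rigid plates force a common final length, so the bronze is put into compression and the steel into tension, with equal and opposite forces P (no external load).
Equating the net (thermal + elastic) strains gives |α₁ − α₂|·ΔT = P·[1/(A₁E₁) + 1/(A₂E₂)].
|α₁ − α₂|·ΔT = 5.7×10⁻⁶ × 97 = 0.0005529.
1/(A₁E₁) + 1/(A₂E₂) = 1/(1975×111×10³) + 1/(2175×196×10³) = 6.907×10⁻⁹ N⁻¹.
P = 0.0005529 / 6.907×10⁻⁹ = 80050 N = 80.05 kN.
σ_{bronze} = P/A₁ = 80050/1975 = 40.53 MPa, compressive.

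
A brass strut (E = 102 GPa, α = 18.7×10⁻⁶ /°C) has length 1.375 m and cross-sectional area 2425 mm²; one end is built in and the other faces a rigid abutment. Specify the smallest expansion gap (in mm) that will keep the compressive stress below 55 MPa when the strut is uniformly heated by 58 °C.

With no wall the strut would lengthen by αΔT L = 18.7×10⁻⁶ × 58 × 1375 = 1.491 mm.
A stress of 55 MPa corresponds to the wall pushing the strut back by σL/E = 55×1375/(102×10³) = 0.7414 mm.
The gap must absorb the remainder: g_min = 1.491 − 0.7414 = 0.7499 mm.

g ≈ 0.75 mm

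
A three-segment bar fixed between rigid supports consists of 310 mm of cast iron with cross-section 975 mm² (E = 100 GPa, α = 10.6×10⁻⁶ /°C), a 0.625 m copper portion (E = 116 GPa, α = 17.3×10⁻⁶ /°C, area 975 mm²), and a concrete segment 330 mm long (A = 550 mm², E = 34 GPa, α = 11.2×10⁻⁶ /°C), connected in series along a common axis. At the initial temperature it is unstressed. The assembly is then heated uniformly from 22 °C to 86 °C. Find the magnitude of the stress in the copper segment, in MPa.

If the supports were absent, the total length change would be Σ αᵢΔT Lᵢ = 10.6×10⁻⁶×64×310 + 17.3×10⁻⁶×64×625 + 11.2×10⁻⁶×64×330 = 1.139 mm.
The rigid supports impose zero overall length change; the single axial force P common to all segments must satisfy P Σ Lᵢ/(AᵢEᵢ) = δ_free.
Σ Lᵢ/(AᵢEᵢ) = 310/(975×100×10³) + 625/(975×116×10³) + 330/(550×34×10³) = 2.635×10⁻⁵ mm/N.
P = 1.139 / 2.635×10⁻⁵ = 43220 N = 43.22 kN, compressive.
σ_{copper} = P / A = 43220 / 975 = 44.32 MPa.

σ ≈ 44.3 MPa (compressive)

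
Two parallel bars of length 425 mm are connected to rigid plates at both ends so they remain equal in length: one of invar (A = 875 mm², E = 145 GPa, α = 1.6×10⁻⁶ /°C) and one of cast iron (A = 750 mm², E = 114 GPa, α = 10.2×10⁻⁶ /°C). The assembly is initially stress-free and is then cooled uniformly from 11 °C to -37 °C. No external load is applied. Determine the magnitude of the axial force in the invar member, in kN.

The cast iron has the larger α, so on cooling it would change length more than the invar if both were free. The rigid plates force a common final length, so the cast iron is put into tension and the invar into compression, with equal and opposite forces P (no external load).
Compatibility of the two members (thermal + elastic change equal): (α₁ − α₂)ΔT = P·[1/(A₁E₁) + 1/(A₂E₂)].
|α₁ − α₂|·ΔT = 8.6×10⁻⁶ × 48 = 0.0004128.
1/(A₁E₁) + 1/(A₂E₂) = 1/(875×145×10³) + 1/(750×114×10³) = 1.958×10⁻⁸ N⁻¹.
So P = 0.0004128 / 1.958×10⁻⁸ = 21.09 kN.

P ≈ 21.1 kN (compressive in the invar)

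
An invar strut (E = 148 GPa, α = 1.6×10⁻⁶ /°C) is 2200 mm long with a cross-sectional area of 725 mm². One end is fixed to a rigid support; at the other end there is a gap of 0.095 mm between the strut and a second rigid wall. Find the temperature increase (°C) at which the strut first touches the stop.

ΔT ≈ 27 °C

Contact occurs when the free expansion equals the gap: αΔT L = 0.095 mm.
So ΔT = g/(αL) = 0.095/(1.6×10⁻⁶ × 2200) = 26.99 °C.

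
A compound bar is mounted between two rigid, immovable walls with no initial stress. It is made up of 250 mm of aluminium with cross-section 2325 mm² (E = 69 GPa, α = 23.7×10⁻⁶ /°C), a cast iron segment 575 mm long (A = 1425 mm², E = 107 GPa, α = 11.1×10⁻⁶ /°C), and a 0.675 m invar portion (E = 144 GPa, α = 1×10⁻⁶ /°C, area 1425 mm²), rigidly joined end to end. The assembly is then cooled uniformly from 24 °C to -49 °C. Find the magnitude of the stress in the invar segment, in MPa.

Free thermal contraction of the whole bar: Σ αᵢΔT Lᵢ = 23.7×10⁻⁶×73×250 + 11.1×10⁻⁶×73×575 + 1×10⁻⁶×73×675 = 0.9477 mm.
The rigid supports impose zero overall length change; the single axial force P common to all segments must satisfy P Σ Lᵢ/(AᵢEᵢ) = δ_free.
The series flexibility is Σ Lᵢ/(AᵢEᵢ) = 250/(2325×69×10³) + 575/(1425×107×10³) + 675/(1425×144×10³) = 8.619×10⁻⁶ mm/N.
P = 0.9477 / 8.619×10⁻⁶ = 110000 N = 110 kN, tensile.
σ_{invar} = P / A = 110000 / 1425 = 77.16 MPa.

σ ≈ 77.2 MPa (tensile)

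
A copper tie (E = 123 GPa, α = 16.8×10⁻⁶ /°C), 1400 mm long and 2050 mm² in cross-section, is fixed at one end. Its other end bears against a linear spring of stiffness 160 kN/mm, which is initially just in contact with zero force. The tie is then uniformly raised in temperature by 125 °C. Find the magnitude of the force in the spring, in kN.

Free thermal expansion: δ_free = αΔT L = 16.8×10⁻⁶ × 125 × 1400 = 2.94 mm.
With a force P in the spring, the elastic change of the tie is PL/(AE) and that of the spring is P/k; compatibility requires their sum to equal δ_free.
So P = δ_free / [L/(AE) + 1/k] = 2.94 / [ 1400/(2050×123×10³) + 1/(160×10³) ].
P = 2.94 / 1.18×10⁻⁵ = 249100 N.

P ≈ 249 kN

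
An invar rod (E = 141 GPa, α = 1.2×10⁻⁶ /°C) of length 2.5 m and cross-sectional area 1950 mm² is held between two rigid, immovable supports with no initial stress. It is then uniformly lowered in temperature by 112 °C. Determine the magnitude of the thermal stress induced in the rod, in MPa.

σ ≈ 19 MPa (tensile)

Because both ends are immovable the net strain is zero, and the suppressed thermal strain is αΔT = 1.2×10⁻⁶ × 112 = 134.4×10⁻⁶.
σ = EαΔT = 141×10³ × 1.2×10⁻⁶ × 112 = 18.95 MPa (tensile; the rod is trying to contract).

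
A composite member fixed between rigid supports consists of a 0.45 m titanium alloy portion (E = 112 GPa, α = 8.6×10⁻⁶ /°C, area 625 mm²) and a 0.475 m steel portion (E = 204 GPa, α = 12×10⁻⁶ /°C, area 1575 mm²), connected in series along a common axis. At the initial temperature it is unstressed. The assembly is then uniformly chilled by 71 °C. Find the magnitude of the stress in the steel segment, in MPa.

σ ≈ 54.6 MPa (tensile)

Free thermal contraction of the whole bar: Σ αᵢΔT Lᵢ = 8.6×10⁻⁶×71×450 + 12×10⁻⁶×71×475 = 0.6795 mm.
The walls prevent any net length change, so an axial force P (same in every segment) develops. Compatibility: P · Σ Lᵢ/(AᵢEᵢ) = δ_free.
The series flexibility is Σ Lᵢ/(AᵢEᵢ) = 450/(625×112×10³) + 475/(1575×204×10³) = 7.907×10⁻⁶ mm/N.
P = 0.6795 / 7.907×10⁻⁶ = 85930 N = 85.93 kN, tensile.
σ_{steel} = P / A = 85930 / 1575 = 54.56 MPa.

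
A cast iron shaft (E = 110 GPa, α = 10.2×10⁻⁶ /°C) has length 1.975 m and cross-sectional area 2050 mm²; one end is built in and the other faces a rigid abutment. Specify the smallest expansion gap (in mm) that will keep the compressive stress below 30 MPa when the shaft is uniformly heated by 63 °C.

g ≈ 0.73 mm

With no wall the shaft would lengthen by αΔT L = 10.2×10⁻⁶ × 63 × 1975 = 1.269 mm.
At the allowable stress the elastic shortening the wall may impose is σL/E = 30 × 1975 / (110×10³) = 0.5386 mm.
The gap must absorb the remainder: g_min = 1.269 − 0.5386 = 0.7305 mm.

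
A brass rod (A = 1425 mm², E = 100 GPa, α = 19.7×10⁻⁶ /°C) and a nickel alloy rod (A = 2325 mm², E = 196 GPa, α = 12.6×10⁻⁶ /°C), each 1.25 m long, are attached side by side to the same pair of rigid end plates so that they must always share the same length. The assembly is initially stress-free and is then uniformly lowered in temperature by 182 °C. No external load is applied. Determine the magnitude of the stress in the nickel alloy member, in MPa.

Both members must finish at the same length. With the larger α, the brass tends to over-contract; the plates restrain it, putting the brass in tension and the nickel alloy in compression. With no external load the two internal forces are equal and opposite, magnitude P.
Compatibility of the two members (thermal + elastic change equal): (α₁ − α₂)ΔT = P·[1/(A₁E₁) + 1/(A₂E₂)].
|α₁ − α₂|·ΔT = 7.1×10⁻⁶ × 182 = 0.001292.
1/(A₁E₁) + 1/(A₂E₂) = 1/(1425×100×10³) + 1/(2325×196×10³) = 9.212×10⁻⁹ N⁻¹.
So P = 0.001292 / 9.212×10⁻⁹ = 140.3 kN.
σ_{nickel alloy} = P/A₂ = 140300/2325 = 60.33 MPa, compressive.

σ ≈ 60.3 MPa (compressive)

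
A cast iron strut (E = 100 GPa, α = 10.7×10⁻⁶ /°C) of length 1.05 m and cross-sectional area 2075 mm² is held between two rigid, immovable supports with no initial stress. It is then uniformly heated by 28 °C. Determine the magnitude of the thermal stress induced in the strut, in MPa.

σ ≈ 30 MPa (compressive)

With length fixed, the mechanical strain must cancel the thermal strain αΔT = 10.7×10⁻⁶ × 28 = 299.6×10⁻⁶.
The stress required to suppress this strain is σ = Eε = 100×10³ × 299.6×10⁻⁶ = 29.96 MPa, compressive since the strut is trying to expand.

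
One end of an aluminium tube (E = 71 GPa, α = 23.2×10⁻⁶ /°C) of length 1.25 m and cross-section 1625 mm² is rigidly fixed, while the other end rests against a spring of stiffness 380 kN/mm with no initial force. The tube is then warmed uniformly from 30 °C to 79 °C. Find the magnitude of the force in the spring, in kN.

P ≈ 106 kN

Free thermal expansion: δ_free = αΔT L = 23.2×10⁻⁶ × 49 × 1250 = 1.421 mm.
With a force P in the spring, the elastic change of the tube is PL/(AE) and that of the spring is P/k; compatibility requires their sum to equal δ_free.
P [ L/(AE) + 1/k ] = δ_free → P [ 1250/(1625×71×10³) + 1/(380×10³) ] = 1.421.
P = 1.421 / 1.347×10⁻⁵ = 105500 N.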